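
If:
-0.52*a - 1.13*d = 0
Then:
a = -2.17307692307692*d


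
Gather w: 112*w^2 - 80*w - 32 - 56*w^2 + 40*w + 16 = 56*w^2 - 40*w - 16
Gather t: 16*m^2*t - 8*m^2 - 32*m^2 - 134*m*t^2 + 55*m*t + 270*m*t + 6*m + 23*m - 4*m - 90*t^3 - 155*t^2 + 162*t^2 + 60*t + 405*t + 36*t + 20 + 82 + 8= -40*m^2 + 25*m - 90*t^3 + t^2*(7 - 134*m) + t*(16*m^2 + 325*m + 501) + 110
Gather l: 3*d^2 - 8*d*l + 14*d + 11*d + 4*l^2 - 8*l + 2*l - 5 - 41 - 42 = 3*d^2 + 25*d + 4*l^2 + l*(-8*d - 6) - 88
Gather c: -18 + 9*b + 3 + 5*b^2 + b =5*b^2 + 10*b - 15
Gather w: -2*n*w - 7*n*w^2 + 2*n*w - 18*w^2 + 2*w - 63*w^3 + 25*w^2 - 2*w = -63*w^3 + w^2*(7 - 7*n)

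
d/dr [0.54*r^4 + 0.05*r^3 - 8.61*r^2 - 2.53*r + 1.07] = 2.16*r^3 + 0.15*r^2 - 17.22*r - 2.53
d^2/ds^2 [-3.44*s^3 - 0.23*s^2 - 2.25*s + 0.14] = -20.64*s - 0.46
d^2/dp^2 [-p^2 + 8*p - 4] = -2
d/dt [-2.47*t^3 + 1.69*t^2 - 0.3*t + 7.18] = -7.41*t^2 + 3.38*t - 0.3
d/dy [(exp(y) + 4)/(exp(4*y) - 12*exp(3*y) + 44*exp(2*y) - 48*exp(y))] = (-3*exp(4*y) + 8*exp(3*y) + 100*exp(2*y) - 352*exp(y) + 192)*exp(-y)/(exp(6*y) - 24*exp(5*y) + 232*exp(4*y) - 1152*exp(3*y) + 3088*exp(2*y) - 4224*exp(y) + 2304)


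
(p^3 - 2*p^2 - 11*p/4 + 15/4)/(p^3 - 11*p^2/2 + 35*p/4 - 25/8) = 2*(2*p^2 + p - 3)/(4*p^2 - 12*p + 5)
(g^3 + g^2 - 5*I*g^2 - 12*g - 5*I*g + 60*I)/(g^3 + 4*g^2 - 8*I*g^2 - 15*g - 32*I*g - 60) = (g - 3)/(g - 3*I)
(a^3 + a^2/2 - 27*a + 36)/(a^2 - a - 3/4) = 2*(a^2 + 2*a - 24)/(2*a + 1)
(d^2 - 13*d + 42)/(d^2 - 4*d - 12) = (d - 7)/(d + 2)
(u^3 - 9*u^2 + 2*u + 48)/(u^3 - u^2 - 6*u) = (u - 8)/u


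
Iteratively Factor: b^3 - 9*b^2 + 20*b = (b - 5)*(b^2 - 4*b) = (b - 5)*(b - 4)*(b)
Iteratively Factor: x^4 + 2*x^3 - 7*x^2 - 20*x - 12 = (x + 2)*(x^3 - 7*x - 6) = (x + 2)^2*(x^2 - 2*x - 3) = (x - 3)*(x + 2)^2*(x + 1)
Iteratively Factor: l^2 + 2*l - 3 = (l - 1)*(l + 3)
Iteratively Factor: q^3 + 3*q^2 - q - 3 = (q - 1)*(q^2 + 4*q + 3) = (q - 1)*(q + 1)*(q + 3)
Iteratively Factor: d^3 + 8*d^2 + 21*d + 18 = (d + 3)*(d^2 + 5*d + 6) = (d + 2)*(d + 3)*(d + 3)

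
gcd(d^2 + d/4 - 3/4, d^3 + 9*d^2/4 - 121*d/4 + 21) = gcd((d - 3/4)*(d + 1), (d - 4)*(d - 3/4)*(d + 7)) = d - 3/4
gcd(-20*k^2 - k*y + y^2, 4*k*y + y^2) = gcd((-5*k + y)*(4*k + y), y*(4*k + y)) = 4*k + y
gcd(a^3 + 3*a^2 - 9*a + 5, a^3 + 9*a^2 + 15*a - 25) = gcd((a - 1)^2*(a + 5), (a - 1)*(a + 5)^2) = a^2 + 4*a - 5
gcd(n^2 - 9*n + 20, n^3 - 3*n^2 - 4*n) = n - 4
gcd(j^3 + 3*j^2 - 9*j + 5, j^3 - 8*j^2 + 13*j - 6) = j^2 - 2*j + 1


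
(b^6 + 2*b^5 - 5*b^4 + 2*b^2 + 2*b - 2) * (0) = 0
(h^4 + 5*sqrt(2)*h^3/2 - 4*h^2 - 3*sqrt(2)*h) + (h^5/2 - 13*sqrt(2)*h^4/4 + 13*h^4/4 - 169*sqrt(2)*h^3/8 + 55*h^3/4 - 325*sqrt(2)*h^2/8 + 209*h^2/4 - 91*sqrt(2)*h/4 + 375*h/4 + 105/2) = h^5/2 - 13*sqrt(2)*h^4/4 + 17*h^4/4 - 149*sqrt(2)*h^3/8 + 55*h^3/4 - 325*sqrt(2)*h^2/8 + 193*h^2/4 - 103*sqrt(2)*h/4 + 375*h/4 + 105/2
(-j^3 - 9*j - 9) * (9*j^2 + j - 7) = -9*j^5 - j^4 - 74*j^3 - 90*j^2 + 54*j + 63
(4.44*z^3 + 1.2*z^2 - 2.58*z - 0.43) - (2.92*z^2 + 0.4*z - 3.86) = 4.44*z^3 - 1.72*z^2 - 2.98*z + 3.43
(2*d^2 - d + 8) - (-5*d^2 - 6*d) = 7*d^2 + 5*d + 8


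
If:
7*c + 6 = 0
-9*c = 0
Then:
No Solution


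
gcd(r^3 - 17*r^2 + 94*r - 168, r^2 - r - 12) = r - 4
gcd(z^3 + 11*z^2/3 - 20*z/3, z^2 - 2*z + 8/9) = z - 4/3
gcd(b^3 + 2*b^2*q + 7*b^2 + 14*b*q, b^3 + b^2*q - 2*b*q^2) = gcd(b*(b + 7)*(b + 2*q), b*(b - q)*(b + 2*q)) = b^2 + 2*b*q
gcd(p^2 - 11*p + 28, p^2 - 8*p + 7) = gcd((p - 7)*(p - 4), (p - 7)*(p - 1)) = p - 7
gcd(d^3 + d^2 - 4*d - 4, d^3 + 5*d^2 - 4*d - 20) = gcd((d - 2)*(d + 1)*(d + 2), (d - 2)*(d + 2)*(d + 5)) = d^2 - 4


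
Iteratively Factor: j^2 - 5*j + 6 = (j - 2)*(j - 3)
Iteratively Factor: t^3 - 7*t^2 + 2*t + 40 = (t - 5)*(t^2 - 2*t - 8) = (t - 5)*(t - 4)*(t + 2)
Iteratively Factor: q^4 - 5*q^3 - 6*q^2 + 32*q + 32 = (q - 4)*(q^3 - q^2 - 10*q - 8) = (q - 4)^2*(q^2 + 3*q + 2) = (q - 4)^2*(q + 2)*(q + 1)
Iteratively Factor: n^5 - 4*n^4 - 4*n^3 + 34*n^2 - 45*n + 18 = (n + 3)*(n^4 - 7*n^3 + 17*n^2 - 17*n + 6) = (n - 1)*(n + 3)*(n^3 - 6*n^2 + 11*n - 6) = (n - 1)^2*(n + 3)*(n^2 - 5*n + 6) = (n - 3)*(n - 1)^2*(n + 3)*(n - 2)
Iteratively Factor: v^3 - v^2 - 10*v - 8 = (v - 4)*(v^2 + 3*v + 2) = (v - 4)*(v + 1)*(v + 2)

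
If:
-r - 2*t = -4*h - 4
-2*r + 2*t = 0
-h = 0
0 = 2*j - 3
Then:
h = 0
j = 3/2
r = 4/3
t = 4/3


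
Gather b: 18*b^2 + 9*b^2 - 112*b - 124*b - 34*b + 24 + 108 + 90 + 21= 27*b^2 - 270*b + 243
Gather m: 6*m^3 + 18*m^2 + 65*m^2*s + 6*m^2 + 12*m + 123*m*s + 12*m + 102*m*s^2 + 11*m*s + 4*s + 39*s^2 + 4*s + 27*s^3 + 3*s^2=6*m^3 + m^2*(65*s + 24) + m*(102*s^2 + 134*s + 24) + 27*s^3 + 42*s^2 + 8*s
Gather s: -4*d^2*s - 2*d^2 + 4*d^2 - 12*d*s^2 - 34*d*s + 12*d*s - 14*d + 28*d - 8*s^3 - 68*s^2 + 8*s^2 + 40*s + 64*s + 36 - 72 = 2*d^2 + 14*d - 8*s^3 + s^2*(-12*d - 60) + s*(-4*d^2 - 22*d + 104) - 36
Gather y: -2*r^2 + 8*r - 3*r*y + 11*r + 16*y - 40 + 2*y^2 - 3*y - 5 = -2*r^2 + 19*r + 2*y^2 + y*(13 - 3*r) - 45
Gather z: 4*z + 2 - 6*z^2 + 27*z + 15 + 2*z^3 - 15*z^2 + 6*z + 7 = 2*z^3 - 21*z^2 + 37*z + 24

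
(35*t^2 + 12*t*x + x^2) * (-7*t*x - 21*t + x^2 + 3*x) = -245*t^3*x - 735*t^3 - 49*t^2*x^2 - 147*t^2*x + 5*t*x^3 + 15*t*x^2 + x^4 + 3*x^3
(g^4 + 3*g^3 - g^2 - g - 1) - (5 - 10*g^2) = g^4 + 3*g^3 + 9*g^2 - g - 6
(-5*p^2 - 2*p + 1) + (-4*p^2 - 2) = -9*p^2 - 2*p - 1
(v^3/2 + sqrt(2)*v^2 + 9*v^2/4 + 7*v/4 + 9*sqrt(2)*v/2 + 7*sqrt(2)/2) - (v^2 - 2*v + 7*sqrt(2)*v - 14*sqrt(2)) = v^3/2 + 5*v^2/4 + sqrt(2)*v^2 - 5*sqrt(2)*v/2 + 15*v/4 + 35*sqrt(2)/2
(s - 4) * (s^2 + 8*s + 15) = s^3 + 4*s^2 - 17*s - 60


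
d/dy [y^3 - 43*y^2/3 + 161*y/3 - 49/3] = 3*y^2 - 86*y/3 + 161/3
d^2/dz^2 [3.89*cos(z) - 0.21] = -3.89*cos(z)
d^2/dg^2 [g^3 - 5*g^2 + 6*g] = 6*g - 10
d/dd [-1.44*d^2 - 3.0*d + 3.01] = -2.88*d - 3.0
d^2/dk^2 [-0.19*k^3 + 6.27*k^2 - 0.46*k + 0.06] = 12.54 - 1.14*k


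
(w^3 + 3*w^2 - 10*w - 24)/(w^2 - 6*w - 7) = (-w^3 - 3*w^2 + 10*w + 24)/(-w^2 + 6*w + 7)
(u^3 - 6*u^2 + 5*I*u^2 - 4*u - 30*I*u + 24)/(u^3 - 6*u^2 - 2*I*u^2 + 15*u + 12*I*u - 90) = (u^2 + 5*I*u - 4)/(u^2 - 2*I*u + 15)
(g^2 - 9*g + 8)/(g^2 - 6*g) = (g^2 - 9*g + 8)/(g*(g - 6))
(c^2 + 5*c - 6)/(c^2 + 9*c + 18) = (c - 1)/(c + 3)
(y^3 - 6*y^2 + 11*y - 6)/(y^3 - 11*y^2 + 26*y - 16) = (y - 3)/(y - 8)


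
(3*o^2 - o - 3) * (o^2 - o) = 3*o^4 - 4*o^3 - 2*o^2 + 3*o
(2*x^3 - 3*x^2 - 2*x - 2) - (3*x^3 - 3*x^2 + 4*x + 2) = -x^3 - 6*x - 4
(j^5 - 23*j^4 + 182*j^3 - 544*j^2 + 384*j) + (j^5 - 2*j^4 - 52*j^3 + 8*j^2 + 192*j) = 2*j^5 - 25*j^4 + 130*j^3 - 536*j^2 + 576*j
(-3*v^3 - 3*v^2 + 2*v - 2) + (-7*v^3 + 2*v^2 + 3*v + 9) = -10*v^3 - v^2 + 5*v + 7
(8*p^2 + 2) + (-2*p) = 8*p^2 - 2*p + 2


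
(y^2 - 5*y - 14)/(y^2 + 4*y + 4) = (y - 7)/(y + 2)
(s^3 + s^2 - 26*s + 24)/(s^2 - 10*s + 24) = (s^2 + 5*s - 6)/(s - 6)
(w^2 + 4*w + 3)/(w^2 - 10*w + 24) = (w^2 + 4*w + 3)/(w^2 - 10*w + 24)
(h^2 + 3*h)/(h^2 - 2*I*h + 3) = h*(h + 3)/(h^2 - 2*I*h + 3)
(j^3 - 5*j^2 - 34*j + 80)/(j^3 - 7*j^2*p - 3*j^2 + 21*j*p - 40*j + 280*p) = (2 - j)/(-j + 7*p)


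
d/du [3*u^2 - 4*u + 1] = 6*u - 4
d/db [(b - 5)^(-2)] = -2/(b - 5)^3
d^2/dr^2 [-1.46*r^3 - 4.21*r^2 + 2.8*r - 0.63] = -8.76*r - 8.42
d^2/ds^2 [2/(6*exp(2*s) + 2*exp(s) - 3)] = 4*(4*(6*exp(s) + 1)^2*exp(s) - (12*exp(s) + 1)*(6*exp(2*s) + 2*exp(s) - 3))*exp(s)/(6*exp(2*s) + 2*exp(s) - 3)^3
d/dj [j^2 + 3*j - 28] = 2*j + 3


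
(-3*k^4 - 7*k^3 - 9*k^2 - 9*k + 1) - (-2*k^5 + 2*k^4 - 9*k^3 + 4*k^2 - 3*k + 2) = 2*k^5 - 5*k^4 + 2*k^3 - 13*k^2 - 6*k - 1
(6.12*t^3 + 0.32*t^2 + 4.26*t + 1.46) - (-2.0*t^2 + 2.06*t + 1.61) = 6.12*t^3 + 2.32*t^2 + 2.2*t - 0.15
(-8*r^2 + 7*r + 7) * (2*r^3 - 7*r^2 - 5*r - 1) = -16*r^5 + 70*r^4 + 5*r^3 - 76*r^2 - 42*r - 7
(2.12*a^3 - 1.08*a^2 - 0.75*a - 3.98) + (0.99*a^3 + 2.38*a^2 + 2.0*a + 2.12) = 3.11*a^3 + 1.3*a^2 + 1.25*a - 1.86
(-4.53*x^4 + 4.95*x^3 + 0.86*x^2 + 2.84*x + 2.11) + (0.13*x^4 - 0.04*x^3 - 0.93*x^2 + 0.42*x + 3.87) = -4.4*x^4 + 4.91*x^3 - 0.0700000000000001*x^2 + 3.26*x + 5.98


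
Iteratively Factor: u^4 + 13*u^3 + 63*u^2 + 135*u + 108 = (u + 3)*(u^3 + 10*u^2 + 33*u + 36) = (u + 3)^2*(u^2 + 7*u + 12) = (u + 3)^3*(u + 4)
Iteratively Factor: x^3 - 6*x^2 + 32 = (x - 4)*(x^2 - 2*x - 8) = (x - 4)*(x + 2)*(x - 4)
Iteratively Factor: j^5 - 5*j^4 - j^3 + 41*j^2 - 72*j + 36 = (j - 3)*(j^4 - 2*j^3 - 7*j^2 + 20*j - 12) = (j - 3)*(j + 3)*(j^3 - 5*j^2 + 8*j - 4) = (j - 3)*(j - 2)*(j + 3)*(j^2 - 3*j + 2) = (j - 3)*(j - 2)*(j - 1)*(j + 3)*(j - 2)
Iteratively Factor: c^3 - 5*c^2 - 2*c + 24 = (c - 4)*(c^2 - c - 6) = (c - 4)*(c + 2)*(c - 3)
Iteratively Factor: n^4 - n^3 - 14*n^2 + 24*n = (n - 2)*(n^3 + n^2 - 12*n) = (n - 3)*(n - 2)*(n^2 + 4*n) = n*(n - 3)*(n - 2)*(n + 4)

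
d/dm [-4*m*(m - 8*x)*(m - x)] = -12*m^2 + 72*m*x - 32*x^2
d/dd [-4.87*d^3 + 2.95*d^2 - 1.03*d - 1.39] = -14.61*d^2 + 5.9*d - 1.03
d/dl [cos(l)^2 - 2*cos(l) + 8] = 2*(1 - cos(l))*sin(l)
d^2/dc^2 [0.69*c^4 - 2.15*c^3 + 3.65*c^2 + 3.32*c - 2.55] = 8.28*c^2 - 12.9*c + 7.3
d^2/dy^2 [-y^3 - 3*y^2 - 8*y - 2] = -6*y - 6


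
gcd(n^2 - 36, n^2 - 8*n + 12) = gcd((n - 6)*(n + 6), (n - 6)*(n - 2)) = n - 6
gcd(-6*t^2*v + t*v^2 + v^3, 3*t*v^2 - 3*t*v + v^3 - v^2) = 3*t*v + v^2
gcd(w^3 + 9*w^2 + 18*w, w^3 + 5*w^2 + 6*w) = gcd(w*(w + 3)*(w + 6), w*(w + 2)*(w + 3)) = w^2 + 3*w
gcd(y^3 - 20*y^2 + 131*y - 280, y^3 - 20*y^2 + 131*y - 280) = y^3 - 20*y^2 + 131*y - 280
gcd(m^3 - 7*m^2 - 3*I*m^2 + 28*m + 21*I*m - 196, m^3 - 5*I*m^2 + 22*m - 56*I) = m^2 - 3*I*m + 28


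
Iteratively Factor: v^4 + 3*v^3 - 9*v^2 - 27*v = (v + 3)*(v^3 - 9*v) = (v + 3)^2*(v^2 - 3*v) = (v - 3)*(v + 3)^2*(v)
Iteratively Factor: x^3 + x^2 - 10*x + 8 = (x - 2)*(x^2 + 3*x - 4) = (x - 2)*(x - 1)*(x + 4)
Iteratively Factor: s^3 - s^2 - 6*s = (s - 3)*(s^2 + 2*s) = (s - 3)*(s + 2)*(s)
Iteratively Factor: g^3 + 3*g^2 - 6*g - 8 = (g + 4)*(g^2 - g - 2) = (g + 1)*(g + 4)*(g - 2)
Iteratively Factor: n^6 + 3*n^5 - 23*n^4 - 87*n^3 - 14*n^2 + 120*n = (n)*(n^5 + 3*n^4 - 23*n^3 - 87*n^2 - 14*n + 120) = n*(n + 4)*(n^4 - n^3 - 19*n^2 - 11*n + 30) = n*(n + 2)*(n + 4)*(n^3 - 3*n^2 - 13*n + 15) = n*(n + 2)*(n + 3)*(n + 4)*(n^2 - 6*n + 5) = n*(n - 1)*(n + 2)*(n + 3)*(n + 4)*(n - 5)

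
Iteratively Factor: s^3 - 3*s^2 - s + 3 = (s + 1)*(s^2 - 4*s + 3) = (s - 3)*(s + 1)*(s - 1)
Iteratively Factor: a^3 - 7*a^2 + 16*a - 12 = (a - 2)*(a^2 - 5*a + 6) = (a - 3)*(a - 2)*(a - 2)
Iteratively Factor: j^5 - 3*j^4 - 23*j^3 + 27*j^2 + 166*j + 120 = (j - 5)*(j^4 + 2*j^3 - 13*j^2 - 38*j - 24) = (j - 5)*(j + 1)*(j^3 + j^2 - 14*j - 24) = (j - 5)*(j + 1)*(j + 2)*(j^2 - j - 12) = (j - 5)*(j - 4)*(j + 1)*(j + 2)*(j + 3)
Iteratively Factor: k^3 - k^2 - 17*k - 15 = (k + 3)*(k^2 - 4*k - 5) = (k + 1)*(k + 3)*(k - 5)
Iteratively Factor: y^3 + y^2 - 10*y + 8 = (y - 2)*(y^2 + 3*y - 4) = (y - 2)*(y + 4)*(y - 1)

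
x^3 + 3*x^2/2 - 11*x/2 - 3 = (x - 2)*(x + 1/2)*(x + 3)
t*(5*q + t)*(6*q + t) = 30*q^2*t + 11*q*t^2 + t^3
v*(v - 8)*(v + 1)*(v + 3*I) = v^4 - 7*v^3 + 3*I*v^3 - 8*v^2 - 21*I*v^2 - 24*I*v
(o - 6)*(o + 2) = o^2 - 4*o - 12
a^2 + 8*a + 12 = (a + 2)*(a + 6)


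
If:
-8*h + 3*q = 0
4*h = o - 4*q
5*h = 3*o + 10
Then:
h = -10/39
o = -440/117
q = -80/117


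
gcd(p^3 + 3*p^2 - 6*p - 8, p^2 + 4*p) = p + 4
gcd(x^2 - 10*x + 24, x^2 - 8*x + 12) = x - 6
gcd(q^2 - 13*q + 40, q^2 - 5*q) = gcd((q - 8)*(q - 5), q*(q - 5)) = q - 5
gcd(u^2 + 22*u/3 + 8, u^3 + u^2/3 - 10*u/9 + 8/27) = u + 4/3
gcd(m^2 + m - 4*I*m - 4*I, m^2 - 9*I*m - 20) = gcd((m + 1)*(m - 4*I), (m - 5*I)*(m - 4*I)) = m - 4*I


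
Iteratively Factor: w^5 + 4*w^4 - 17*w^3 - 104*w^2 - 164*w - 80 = (w + 2)*(w^4 + 2*w^3 - 21*w^2 - 62*w - 40) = (w + 2)*(w + 4)*(w^3 - 2*w^2 - 13*w - 10) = (w - 5)*(w + 2)*(w + 4)*(w^2 + 3*w + 2) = (w - 5)*(w + 1)*(w + 2)*(w + 4)*(w + 2)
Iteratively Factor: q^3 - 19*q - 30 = (q + 2)*(q^2 - 2*q - 15) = (q - 5)*(q + 2)*(q + 3)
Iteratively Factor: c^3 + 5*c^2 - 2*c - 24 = (c + 4)*(c^2 + c - 6) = (c - 2)*(c + 4)*(c + 3)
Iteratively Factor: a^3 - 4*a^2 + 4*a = (a - 2)*(a^2 - 2*a) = a*(a - 2)*(a - 2)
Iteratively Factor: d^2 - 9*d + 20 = (d - 4)*(d - 5)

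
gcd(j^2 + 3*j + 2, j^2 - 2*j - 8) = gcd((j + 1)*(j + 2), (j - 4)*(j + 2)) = j + 2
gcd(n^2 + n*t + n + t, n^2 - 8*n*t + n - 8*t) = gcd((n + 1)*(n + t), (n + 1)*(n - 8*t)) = n + 1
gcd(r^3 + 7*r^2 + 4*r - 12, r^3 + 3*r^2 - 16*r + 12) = r^2 + 5*r - 6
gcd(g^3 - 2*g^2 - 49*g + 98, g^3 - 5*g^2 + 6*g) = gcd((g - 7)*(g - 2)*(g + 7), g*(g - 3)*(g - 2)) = g - 2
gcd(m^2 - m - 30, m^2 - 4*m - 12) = m - 6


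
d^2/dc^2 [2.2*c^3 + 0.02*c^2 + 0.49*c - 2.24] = 13.2*c + 0.04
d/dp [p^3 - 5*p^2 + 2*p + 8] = 3*p^2 - 10*p + 2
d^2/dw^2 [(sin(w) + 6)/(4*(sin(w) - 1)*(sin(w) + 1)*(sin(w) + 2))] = (-15*(1 - cos(w)^2)^2 - sin(w)^5 + 69*sin(w)*cos(w)^2/2 - 85*sin(w)/2 + 22*cos(w)^2 - 36)/((sin(w) + 2)^3*cos(w)^4)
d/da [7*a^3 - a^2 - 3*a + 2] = 21*a^2 - 2*a - 3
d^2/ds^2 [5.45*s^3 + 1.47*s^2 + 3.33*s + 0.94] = 32.7*s + 2.94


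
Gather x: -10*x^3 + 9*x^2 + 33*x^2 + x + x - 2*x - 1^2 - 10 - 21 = -10*x^3 + 42*x^2 - 32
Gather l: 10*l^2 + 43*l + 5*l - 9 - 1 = 10*l^2 + 48*l - 10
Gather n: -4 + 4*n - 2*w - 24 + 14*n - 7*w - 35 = 18*n - 9*w - 63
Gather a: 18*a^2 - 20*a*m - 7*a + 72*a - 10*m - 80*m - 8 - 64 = 18*a^2 + a*(65 - 20*m) - 90*m - 72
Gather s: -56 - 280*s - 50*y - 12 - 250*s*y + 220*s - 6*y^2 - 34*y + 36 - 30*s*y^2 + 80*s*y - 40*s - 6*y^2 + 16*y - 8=s*(-30*y^2 - 170*y - 100) - 12*y^2 - 68*y - 40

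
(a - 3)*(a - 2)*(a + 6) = a^3 + a^2 - 24*a + 36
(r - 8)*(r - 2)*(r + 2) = r^3 - 8*r^2 - 4*r + 32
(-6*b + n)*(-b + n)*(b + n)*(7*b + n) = 42*b^4 - b^3*n - 43*b^2*n^2 + b*n^3 + n^4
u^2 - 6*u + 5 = (u - 5)*(u - 1)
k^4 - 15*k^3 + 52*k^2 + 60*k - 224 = (k - 8)*(k - 7)*(k - 2)*(k + 2)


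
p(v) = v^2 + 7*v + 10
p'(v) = 2*v + 7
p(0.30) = 12.19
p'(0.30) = 7.60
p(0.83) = 16.50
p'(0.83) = 8.66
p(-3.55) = -2.25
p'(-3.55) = -0.10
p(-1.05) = 3.75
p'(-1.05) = 4.90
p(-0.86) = 4.72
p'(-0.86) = 5.28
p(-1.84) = 0.51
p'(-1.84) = 3.32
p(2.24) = 30.70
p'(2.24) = 11.48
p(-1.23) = 2.90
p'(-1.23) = 4.54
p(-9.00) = 28.00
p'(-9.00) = -11.00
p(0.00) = 10.00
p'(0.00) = 7.00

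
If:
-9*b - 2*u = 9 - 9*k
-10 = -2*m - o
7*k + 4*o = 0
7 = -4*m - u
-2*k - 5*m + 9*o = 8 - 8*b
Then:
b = 3741/569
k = 504/569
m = 3286/569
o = -882/569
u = -17127/569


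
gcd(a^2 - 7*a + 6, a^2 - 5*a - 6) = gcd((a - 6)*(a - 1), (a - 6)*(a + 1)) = a - 6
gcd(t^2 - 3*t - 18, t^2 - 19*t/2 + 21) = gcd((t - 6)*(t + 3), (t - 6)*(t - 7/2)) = t - 6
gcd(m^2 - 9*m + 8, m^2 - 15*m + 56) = m - 8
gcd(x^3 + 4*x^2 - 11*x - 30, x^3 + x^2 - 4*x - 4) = x + 2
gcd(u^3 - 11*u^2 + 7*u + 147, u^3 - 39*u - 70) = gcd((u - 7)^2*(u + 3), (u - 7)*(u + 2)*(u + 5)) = u - 7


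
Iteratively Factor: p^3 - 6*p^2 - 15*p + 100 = (p + 4)*(p^2 - 10*p + 25) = (p - 5)*(p + 4)*(p - 5)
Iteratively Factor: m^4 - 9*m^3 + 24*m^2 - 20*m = (m - 5)*(m^3 - 4*m^2 + 4*m) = (m - 5)*(m - 2)*(m^2 - 2*m) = (m - 5)*(m - 2)^2*(m)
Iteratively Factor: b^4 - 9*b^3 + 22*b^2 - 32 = (b - 4)*(b^3 - 5*b^2 + 2*b + 8) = (b - 4)^2*(b^2 - b - 2) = (b - 4)^2*(b - 2)*(b + 1)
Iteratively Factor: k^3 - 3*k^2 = (k)*(k^2 - 3*k) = k*(k - 3)*(k)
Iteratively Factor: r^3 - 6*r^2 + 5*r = (r - 1)*(r^2 - 5*r) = (r - 5)*(r - 1)*(r)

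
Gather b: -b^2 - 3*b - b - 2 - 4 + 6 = -b^2 - 4*b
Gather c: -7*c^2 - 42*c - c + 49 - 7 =-7*c^2 - 43*c + 42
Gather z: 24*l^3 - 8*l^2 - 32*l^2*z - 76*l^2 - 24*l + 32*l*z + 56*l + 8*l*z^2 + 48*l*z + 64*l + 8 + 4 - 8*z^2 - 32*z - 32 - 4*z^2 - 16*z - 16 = 24*l^3 - 84*l^2 + 96*l + z^2*(8*l - 12) + z*(-32*l^2 + 80*l - 48) - 36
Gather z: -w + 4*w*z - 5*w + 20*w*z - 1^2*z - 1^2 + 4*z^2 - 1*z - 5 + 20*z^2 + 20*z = -6*w + 24*z^2 + z*(24*w + 18) - 6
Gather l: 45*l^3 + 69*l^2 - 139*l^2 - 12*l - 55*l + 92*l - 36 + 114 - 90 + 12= 45*l^3 - 70*l^2 + 25*l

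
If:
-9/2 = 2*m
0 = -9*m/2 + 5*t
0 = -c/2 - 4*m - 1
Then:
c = 16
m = -9/4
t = -81/40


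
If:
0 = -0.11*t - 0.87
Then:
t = -7.91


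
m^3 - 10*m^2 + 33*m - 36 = (m - 4)*(m - 3)^2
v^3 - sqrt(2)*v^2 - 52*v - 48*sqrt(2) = (v - 6*sqrt(2))*(v + sqrt(2))*(v + 4*sqrt(2))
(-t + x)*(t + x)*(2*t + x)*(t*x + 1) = -2*t^4*x - t^3*x^2 - 2*t^3 + 2*t^2*x^3 - t^2*x + t*x^4 + 2*t*x^2 + x^3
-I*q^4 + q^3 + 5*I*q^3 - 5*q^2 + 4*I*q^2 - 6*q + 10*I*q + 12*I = (q - 6)*(q - I)*(q + 2*I)*(-I*q - I)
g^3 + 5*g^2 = g^2*(g + 5)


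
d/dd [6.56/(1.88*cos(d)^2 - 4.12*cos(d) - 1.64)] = (24.6656*cos(d) - 27.0272)*sin(d)/(-1.88*cos(d)^2 + 4.12*cos(d) + 1.64)^2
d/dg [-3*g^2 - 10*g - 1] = -6*g - 10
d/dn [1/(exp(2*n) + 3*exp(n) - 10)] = (-2*exp(n) - 3)*exp(n)/(exp(2*n) + 3*exp(n) - 10)^2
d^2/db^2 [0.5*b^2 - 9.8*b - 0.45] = 1.00000000000000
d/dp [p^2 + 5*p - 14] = 2*p + 5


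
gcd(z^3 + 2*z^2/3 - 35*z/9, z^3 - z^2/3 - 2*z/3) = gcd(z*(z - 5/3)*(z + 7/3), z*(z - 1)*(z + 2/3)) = z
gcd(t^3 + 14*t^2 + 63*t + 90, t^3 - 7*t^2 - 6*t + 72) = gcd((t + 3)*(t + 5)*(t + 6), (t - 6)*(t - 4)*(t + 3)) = t + 3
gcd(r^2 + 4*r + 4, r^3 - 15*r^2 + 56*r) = 1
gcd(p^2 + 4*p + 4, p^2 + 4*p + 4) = p^2 + 4*p + 4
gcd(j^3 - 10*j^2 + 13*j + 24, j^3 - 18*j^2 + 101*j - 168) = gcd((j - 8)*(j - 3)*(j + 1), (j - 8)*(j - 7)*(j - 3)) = j^2 - 11*j + 24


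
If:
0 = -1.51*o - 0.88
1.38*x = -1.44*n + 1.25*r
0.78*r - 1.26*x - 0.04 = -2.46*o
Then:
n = 0.443910256410256*x + 1.64000443387861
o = -0.58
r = 1.61538461538462*x + 1.88928510782815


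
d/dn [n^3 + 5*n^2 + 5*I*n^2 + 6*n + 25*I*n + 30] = 3*n^2 + 10*n*(1 + I) + 6 + 25*I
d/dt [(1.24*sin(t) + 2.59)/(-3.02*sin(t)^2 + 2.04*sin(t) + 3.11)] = (3.7448*sin(t)^2 + 15.6436*sin(t) - 1.4272)*cos(t)/(9.1204*sin(t)^4 - 12.3216*sin(t)^3 - 14.6228*sin(t)^2 + 12.6888*sin(t) + 9.6721)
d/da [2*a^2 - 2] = 4*a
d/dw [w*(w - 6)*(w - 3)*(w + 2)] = 4*w^3 - 21*w^2 + 36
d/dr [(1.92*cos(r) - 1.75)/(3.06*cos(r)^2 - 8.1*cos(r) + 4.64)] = (5.8752*cos(r)^2 - 10.71*cos(r) + 5.2662)*sin(r)/(9.3636*cos(r)^4 - 49.572*cos(r)^3 + 94.0068*cos(r)^2 - 75.168*cos(r) + 21.5296)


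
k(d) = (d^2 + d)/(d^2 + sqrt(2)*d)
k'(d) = (-2*d - sqrt(2))*(d^2 + d)/(d^2 + sqrt(2)*d)^2 + (2*d + 1)/(d^2 + sqrt(2)*d)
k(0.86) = 0.82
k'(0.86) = 0.08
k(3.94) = 0.92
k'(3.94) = 0.01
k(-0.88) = 0.22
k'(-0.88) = 1.45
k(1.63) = 0.86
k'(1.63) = 0.04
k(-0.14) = 0.67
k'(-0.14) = 0.26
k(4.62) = 0.93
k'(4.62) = 0.01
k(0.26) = 0.75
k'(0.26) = 0.15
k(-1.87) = 1.91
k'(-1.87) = 1.99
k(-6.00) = 1.09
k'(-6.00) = 0.02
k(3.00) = 0.91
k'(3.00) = 0.02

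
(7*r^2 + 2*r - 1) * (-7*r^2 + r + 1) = -49*r^4 - 7*r^3 + 16*r^2 + r - 1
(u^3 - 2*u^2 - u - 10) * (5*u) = 5*u^4 - 10*u^3 - 5*u^2 - 50*u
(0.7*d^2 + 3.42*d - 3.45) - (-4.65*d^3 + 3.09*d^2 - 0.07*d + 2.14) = 4.65*d^3 - 2.39*d^2 + 3.49*d - 5.59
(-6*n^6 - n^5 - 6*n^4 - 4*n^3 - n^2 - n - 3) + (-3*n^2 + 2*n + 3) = -6*n^6 - n^5 - 6*n^4 - 4*n^3 - 4*n^2 + n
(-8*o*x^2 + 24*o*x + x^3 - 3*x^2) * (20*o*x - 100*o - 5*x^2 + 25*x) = -160*o^2*x^3 + 1280*o^2*x^2 - 2400*o^2*x + 60*o*x^4 - 480*o*x^3 + 900*o*x^2 - 5*x^5 + 40*x^4 - 75*x^3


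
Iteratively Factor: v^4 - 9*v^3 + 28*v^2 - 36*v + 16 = (v - 4)*(v^3 - 5*v^2 + 8*v - 4) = (v - 4)*(v - 1)*(v^2 - 4*v + 4) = (v - 4)*(v - 2)*(v - 1)*(v - 2)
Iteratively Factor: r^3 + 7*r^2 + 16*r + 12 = (r + 2)*(r^2 + 5*r + 6) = (r + 2)*(r + 3)*(r + 2)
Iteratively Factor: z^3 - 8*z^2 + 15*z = (z)*(z^2 - 8*z + 15) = z*(z - 5)*(z - 3)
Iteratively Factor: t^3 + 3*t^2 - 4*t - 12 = (t + 2)*(t^2 + t - 6) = (t - 2)*(t + 2)*(t + 3)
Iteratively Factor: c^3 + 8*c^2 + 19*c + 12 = (c + 1)*(c^2 + 7*c + 12) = (c + 1)*(c + 3)*(c + 4)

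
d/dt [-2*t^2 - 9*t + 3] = -4*t - 9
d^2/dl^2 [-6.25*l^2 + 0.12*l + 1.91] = -12.5000000000000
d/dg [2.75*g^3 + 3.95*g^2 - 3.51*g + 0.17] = 8.25*g^2 + 7.9*g - 3.51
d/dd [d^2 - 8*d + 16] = 2*d - 8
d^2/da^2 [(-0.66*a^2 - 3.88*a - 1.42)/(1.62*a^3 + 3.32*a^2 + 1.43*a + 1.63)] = (-3.464208*a^6 - 61.0960319999999*a^5 - 160.755192*a^4 - 159.08828*a^3 + 30.727992*a^2 + 108.030408*a + 24.142104)/(4.251528*a^9 + 26.139024*a^8 + 64.82754*a^7 + 95.574356*a^6 + 109.825062*a^5 + 96.923088*a^4 + 62.268269*a^3 + 36.462285*a^2 + 11.398101*a + 4.330747)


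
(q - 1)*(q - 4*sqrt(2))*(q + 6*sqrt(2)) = q^3 - q^2 + 2*sqrt(2)*q^2 - 48*q - 2*sqrt(2)*q + 48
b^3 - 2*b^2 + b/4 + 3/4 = (b - 3/2)*(b - 1)*(b + 1/2)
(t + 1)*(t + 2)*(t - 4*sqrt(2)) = t^3 - 4*sqrt(2)*t^2 + 3*t^2 - 12*sqrt(2)*t + 2*t - 8*sqrt(2)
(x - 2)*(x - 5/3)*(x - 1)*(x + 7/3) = x^4 - 7*x^3/3 - 35*x^2/9 + 13*x - 70/9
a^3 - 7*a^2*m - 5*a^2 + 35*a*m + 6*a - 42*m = (a - 3)*(a - 2)*(a - 7*m)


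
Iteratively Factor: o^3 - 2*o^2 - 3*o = (o - 3)*(o^2 + o) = o*(o - 3)*(o + 1)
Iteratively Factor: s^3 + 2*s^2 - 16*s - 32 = (s + 4)*(s^2 - 2*s - 8) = (s - 4)*(s + 4)*(s + 2)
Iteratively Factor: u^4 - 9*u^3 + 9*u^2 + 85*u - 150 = (u - 5)*(u^3 - 4*u^2 - 11*u + 30) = (u - 5)^2*(u^2 + u - 6) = (u - 5)^2*(u - 2)*(u + 3)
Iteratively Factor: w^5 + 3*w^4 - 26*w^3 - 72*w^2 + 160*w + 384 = (w - 4)*(w^4 + 7*w^3 + 2*w^2 - 64*w - 96) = (w - 4)*(w + 2)*(w^3 + 5*w^2 - 8*w - 48) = (w - 4)*(w - 3)*(w + 2)*(w^2 + 8*w + 16) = (w - 4)*(w - 3)*(w + 2)*(w + 4)*(w + 4)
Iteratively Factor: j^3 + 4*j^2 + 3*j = (j + 1)*(j^2 + 3*j) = (j + 1)*(j + 3)*(j)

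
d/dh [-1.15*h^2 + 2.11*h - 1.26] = 2.11 - 2.3*h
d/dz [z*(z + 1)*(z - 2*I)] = 3*z^2 + z*(2 - 4*I) - 2*I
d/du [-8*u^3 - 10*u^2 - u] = -24*u^2 - 20*u - 1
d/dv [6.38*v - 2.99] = 6.38000000000000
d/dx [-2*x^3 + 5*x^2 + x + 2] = -6*x^2 + 10*x + 1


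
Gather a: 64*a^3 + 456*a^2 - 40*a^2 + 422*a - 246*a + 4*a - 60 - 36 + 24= 64*a^3 + 416*a^2 + 180*a - 72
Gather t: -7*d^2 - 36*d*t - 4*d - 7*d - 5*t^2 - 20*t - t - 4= -7*d^2 - 11*d - 5*t^2 + t*(-36*d - 21) - 4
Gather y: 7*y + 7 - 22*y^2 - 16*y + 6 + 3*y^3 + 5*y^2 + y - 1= 3*y^3 - 17*y^2 - 8*y + 12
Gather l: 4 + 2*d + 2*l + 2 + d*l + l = 2*d + l*(d + 3) + 6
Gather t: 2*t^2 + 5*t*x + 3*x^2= 2*t^2 + 5*t*x + 3*x^2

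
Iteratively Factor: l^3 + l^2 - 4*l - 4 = (l - 2)*(l^2 + 3*l + 2) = (l - 2)*(l + 2)*(l + 1)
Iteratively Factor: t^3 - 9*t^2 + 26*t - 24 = (t - 2)*(t^2 - 7*t + 12) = (t - 3)*(t - 2)*(t - 4)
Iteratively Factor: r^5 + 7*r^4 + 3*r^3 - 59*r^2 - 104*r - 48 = (r + 1)*(r^4 + 6*r^3 - 3*r^2 - 56*r - 48) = (r + 1)*(r + 4)*(r^3 + 2*r^2 - 11*r - 12) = (r + 1)^2*(r + 4)*(r^2 + r - 12) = (r + 1)^2*(r + 4)^2*(r - 3)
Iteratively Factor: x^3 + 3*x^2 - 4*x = (x - 1)*(x^2 + 4*x) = (x - 1)*(x + 4)*(x)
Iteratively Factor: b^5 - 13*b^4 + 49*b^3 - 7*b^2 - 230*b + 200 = (b + 2)*(b^4 - 15*b^3 + 79*b^2 - 165*b + 100) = (b - 4)*(b + 2)*(b^3 - 11*b^2 + 35*b - 25) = (b - 4)*(b - 1)*(b + 2)*(b^2 - 10*b + 25) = (b - 5)*(b - 4)*(b - 1)*(b + 2)*(b - 5)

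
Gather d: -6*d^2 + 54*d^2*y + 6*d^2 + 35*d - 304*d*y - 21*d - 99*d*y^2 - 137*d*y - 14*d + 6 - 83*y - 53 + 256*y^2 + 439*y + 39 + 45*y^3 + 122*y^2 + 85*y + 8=54*d^2*y + d*(-99*y^2 - 441*y) + 45*y^3 + 378*y^2 + 441*y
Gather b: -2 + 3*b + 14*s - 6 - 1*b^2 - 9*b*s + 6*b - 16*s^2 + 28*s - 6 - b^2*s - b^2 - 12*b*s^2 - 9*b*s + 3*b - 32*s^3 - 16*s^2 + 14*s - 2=b^2*(-s - 2) + b*(-12*s^2 - 18*s + 12) - 32*s^3 - 32*s^2 + 56*s - 16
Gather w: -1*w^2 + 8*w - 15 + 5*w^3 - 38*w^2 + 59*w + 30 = 5*w^3 - 39*w^2 + 67*w + 15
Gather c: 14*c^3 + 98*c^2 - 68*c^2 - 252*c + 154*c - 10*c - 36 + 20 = 14*c^3 + 30*c^2 - 108*c - 16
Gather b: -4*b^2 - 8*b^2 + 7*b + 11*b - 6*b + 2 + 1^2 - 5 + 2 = -12*b^2 + 12*b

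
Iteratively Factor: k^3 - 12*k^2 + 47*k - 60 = (k - 4)*(k^2 - 8*k + 15) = (k - 5)*(k - 4)*(k - 3)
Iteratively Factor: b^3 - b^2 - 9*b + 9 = (b - 1)*(b^2 - 9) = (b - 3)*(b - 1)*(b + 3)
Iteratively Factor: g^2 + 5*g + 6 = (g + 3)*(g + 2)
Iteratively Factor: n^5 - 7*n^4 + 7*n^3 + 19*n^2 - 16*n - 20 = (n - 2)*(n^4 - 5*n^3 - 3*n^2 + 13*n + 10) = (n - 2)*(n + 1)*(n^3 - 6*n^2 + 3*n + 10) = (n - 2)^2*(n + 1)*(n^2 - 4*n - 5) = (n - 2)^2*(n + 1)^2*(n - 5)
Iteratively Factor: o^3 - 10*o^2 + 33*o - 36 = (o - 3)*(o^2 - 7*o + 12) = (o - 3)^2*(o - 4)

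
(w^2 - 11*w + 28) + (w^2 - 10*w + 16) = 2*w^2 - 21*w + 44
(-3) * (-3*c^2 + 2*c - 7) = 9*c^2 - 6*c + 21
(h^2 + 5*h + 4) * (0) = 0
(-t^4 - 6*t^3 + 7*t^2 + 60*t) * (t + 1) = -t^5 - 7*t^4 + t^3 + 67*t^2 + 60*t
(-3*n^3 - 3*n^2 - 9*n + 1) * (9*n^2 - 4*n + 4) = -27*n^5 - 15*n^4 - 81*n^3 + 33*n^2 - 40*n + 4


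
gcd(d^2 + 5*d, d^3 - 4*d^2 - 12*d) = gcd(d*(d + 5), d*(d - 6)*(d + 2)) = d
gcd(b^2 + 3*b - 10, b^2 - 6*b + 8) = b - 2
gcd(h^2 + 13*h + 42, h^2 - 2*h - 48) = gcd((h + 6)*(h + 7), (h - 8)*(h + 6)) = h + 6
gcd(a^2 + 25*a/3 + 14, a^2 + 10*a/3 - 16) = a + 6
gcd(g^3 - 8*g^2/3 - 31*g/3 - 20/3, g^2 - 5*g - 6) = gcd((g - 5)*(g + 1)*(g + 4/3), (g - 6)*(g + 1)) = g + 1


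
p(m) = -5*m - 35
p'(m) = -5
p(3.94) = -54.70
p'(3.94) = -5.00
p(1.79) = -43.95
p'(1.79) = -5.00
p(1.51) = -42.55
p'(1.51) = -5.00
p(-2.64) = -21.80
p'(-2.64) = -5.00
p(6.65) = -68.25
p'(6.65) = -5.00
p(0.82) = -39.10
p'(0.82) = -5.00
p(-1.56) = -27.20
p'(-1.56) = -5.00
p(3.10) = -50.50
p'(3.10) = -5.00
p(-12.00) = 25.00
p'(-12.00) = -5.00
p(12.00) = -95.00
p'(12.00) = -5.00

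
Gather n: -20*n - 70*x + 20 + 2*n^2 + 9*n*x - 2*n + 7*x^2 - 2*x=2*n^2 + n*(9*x - 22) + 7*x^2 - 72*x + 20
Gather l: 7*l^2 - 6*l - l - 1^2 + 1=7*l^2 - 7*l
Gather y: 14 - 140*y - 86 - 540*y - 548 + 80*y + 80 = -600*y - 540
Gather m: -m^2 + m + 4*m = -m^2 + 5*m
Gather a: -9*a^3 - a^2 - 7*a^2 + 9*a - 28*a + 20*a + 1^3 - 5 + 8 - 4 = -9*a^3 - 8*a^2 + a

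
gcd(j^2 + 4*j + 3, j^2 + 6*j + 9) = j + 3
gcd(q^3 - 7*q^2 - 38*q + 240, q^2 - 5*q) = q - 5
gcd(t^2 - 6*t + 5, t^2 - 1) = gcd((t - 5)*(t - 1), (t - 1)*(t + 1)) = t - 1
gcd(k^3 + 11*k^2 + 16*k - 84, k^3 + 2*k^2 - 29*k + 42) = k^2 + 5*k - 14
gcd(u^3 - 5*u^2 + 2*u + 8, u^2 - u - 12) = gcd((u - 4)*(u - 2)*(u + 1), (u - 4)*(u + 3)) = u - 4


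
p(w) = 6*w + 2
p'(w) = 6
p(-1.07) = -4.42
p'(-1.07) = 6.00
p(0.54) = 5.24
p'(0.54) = 6.00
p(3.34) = 22.04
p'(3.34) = 6.00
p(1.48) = 10.88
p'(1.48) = 6.00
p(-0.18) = 0.92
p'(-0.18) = 6.00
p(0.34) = 4.04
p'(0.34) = 6.00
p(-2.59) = -13.54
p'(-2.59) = 6.00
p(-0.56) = -1.36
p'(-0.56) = 6.00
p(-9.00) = -52.00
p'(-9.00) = 6.00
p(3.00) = 20.00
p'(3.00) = 6.00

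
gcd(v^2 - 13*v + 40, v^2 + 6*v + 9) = 1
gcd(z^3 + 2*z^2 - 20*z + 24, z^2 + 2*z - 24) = z + 6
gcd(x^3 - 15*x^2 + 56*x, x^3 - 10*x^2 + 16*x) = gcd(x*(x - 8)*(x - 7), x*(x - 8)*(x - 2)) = x^2 - 8*x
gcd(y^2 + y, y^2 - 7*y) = y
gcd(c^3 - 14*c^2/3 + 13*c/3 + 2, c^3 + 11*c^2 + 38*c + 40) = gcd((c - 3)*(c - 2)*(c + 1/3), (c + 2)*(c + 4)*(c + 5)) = 1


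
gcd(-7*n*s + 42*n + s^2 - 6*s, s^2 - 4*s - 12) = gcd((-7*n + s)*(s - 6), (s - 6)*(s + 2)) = s - 6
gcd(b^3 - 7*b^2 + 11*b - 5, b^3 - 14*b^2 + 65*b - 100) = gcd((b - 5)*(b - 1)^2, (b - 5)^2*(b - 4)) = b - 5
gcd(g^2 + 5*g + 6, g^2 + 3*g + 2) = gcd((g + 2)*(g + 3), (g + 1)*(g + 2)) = g + 2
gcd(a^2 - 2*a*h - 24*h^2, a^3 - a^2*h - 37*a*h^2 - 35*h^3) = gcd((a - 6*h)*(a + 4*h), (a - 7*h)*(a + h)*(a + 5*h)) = 1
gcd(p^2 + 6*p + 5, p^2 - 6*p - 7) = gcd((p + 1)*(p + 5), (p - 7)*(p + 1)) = p + 1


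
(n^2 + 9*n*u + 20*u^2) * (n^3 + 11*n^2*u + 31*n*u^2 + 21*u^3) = n^5 + 20*n^4*u + 150*n^3*u^2 + 520*n^2*u^3 + 809*n*u^4 + 420*u^5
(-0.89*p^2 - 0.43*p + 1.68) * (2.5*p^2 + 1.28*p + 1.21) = -2.225*p^4 - 2.2142*p^3 + 2.5727*p^2 + 1.6301*p + 2.0328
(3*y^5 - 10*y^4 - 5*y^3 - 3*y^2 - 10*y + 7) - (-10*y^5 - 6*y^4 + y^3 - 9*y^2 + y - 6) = 13*y^5 - 4*y^4 - 6*y^3 + 6*y^2 - 11*y + 13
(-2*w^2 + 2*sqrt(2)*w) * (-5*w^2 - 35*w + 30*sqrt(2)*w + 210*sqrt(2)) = 10*w^4 - 70*sqrt(2)*w^3 + 70*w^3 - 490*sqrt(2)*w^2 + 120*w^2 + 840*w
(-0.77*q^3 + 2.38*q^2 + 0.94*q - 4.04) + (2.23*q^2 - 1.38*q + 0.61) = -0.77*q^3 + 4.61*q^2 - 0.44*q - 3.43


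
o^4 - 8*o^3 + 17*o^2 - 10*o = o*(o - 5)*(o - 2)*(o - 1)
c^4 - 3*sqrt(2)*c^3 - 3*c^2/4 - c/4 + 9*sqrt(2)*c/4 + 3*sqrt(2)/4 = (c - 1)*(c + 1/2)^2*(c - 3*sqrt(2))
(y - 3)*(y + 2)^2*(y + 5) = y^4 + 6*y^3 - 3*y^2 - 52*y - 60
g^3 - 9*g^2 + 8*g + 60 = (g - 6)*(g - 5)*(g + 2)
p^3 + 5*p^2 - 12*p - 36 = (p - 3)*(p + 2)*(p + 6)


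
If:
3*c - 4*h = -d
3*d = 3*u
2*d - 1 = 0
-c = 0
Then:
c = 0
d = 1/2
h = 1/8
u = 1/2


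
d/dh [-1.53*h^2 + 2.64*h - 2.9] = 2.64 - 3.06*h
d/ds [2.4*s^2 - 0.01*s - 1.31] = 4.8*s - 0.01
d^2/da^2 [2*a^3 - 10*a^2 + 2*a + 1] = 12*a - 20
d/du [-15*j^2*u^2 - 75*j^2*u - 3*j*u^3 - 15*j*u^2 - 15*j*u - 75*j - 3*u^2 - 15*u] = -30*j^2*u - 75*j^2 - 9*j*u^2 - 30*j*u - 15*j - 6*u - 15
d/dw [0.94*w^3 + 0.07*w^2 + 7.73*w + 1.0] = 2.82*w^2 + 0.14*w + 7.73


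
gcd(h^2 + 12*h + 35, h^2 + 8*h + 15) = h + 5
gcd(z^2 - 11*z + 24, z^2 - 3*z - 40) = z - 8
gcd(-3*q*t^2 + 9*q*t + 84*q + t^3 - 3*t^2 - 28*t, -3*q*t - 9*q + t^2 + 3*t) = 3*q - t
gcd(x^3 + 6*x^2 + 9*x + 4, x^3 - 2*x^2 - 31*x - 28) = x^2 + 5*x + 4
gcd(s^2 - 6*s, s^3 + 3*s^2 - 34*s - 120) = s - 6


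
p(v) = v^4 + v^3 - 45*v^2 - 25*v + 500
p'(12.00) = 6239.00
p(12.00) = 16184.00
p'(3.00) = -160.00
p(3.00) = 128.00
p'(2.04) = -162.16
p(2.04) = 287.54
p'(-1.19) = 79.61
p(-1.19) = 466.35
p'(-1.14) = 75.57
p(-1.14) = 470.23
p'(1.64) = -146.89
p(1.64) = 349.61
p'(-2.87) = 163.45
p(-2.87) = 245.30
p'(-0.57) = 26.53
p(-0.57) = 499.55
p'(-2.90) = 163.67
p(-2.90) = 240.39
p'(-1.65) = 113.70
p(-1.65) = 421.66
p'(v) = 4*v^3 + 3*v^2 - 90*v - 25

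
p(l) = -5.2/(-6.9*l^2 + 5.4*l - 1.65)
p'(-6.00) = 0.01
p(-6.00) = 0.02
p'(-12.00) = 0.00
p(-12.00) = 0.00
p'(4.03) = -0.03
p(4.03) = 0.06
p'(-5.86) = 0.01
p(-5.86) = 0.02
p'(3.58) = -0.05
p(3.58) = 0.07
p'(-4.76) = 0.01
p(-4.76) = 0.03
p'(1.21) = -2.16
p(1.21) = 1.00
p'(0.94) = -5.52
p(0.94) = 1.95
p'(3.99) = -0.03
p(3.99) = 0.06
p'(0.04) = 12.07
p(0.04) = 3.60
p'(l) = -5.2*(13.8*l - 5.4)/(-6.9*l^2 + 5.4*l - 1.65)^2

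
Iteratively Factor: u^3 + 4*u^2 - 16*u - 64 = (u + 4)*(u^2 - 16) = (u - 4)*(u + 4)*(u + 4)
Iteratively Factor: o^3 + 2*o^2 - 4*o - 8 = (o + 2)*(o^2 - 4) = (o - 2)*(o + 2)*(o + 2)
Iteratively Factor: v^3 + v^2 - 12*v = (v - 3)*(v^2 + 4*v) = (v - 3)*(v + 4)*(v)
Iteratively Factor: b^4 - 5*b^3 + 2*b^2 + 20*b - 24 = (b - 2)*(b^3 - 3*b^2 - 4*b + 12) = (b - 3)*(b - 2)*(b^2 - 4) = (b - 3)*(b - 2)*(b + 2)*(b - 2)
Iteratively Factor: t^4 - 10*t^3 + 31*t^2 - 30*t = (t - 2)*(t^3 - 8*t^2 + 15*t) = (t - 5)*(t - 2)*(t^2 - 3*t) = t*(t - 5)*(t - 2)*(t - 3)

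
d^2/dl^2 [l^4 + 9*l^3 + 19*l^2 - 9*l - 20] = 12*l^2 + 54*l + 38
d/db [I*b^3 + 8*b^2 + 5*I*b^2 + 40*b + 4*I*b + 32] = 3*I*b^2 + b*(16 + 10*I) + 40 + 4*I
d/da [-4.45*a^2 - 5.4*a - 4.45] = -8.9*a - 5.4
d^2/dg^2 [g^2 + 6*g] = 2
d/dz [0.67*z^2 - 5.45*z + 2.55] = 1.34*z - 5.45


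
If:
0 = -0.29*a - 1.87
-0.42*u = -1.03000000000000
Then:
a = -6.45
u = 2.45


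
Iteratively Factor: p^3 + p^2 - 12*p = (p + 4)*(p^2 - 3*p) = (p - 3)*(p + 4)*(p)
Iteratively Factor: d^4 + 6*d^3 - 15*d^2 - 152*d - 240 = (d + 4)*(d^3 + 2*d^2 - 23*d - 60) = (d - 5)*(d + 4)*(d^2 + 7*d + 12) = (d - 5)*(d + 3)*(d + 4)*(d + 4)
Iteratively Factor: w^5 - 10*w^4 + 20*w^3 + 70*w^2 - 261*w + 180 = (w + 3)*(w^4 - 13*w^3 + 59*w^2 - 107*w + 60) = (w - 5)*(w + 3)*(w^3 - 8*w^2 + 19*w - 12) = (w - 5)*(w - 4)*(w + 3)*(w^2 - 4*w + 3) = (w - 5)*(w - 4)*(w - 1)*(w + 3)*(w - 3)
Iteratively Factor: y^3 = (y)*(y^2) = y^2*(y)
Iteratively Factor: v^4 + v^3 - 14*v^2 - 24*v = (v + 2)*(v^3 - v^2 - 12*v) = (v + 2)*(v + 3)*(v^2 - 4*v) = (v - 4)*(v + 2)*(v + 3)*(v)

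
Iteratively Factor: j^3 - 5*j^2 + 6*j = (j - 3)*(j^2 - 2*j) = (j - 3)*(j - 2)*(j)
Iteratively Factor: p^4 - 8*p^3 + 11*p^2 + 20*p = (p - 4)*(p^3 - 4*p^2 - 5*p) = p*(p - 4)*(p^2 - 4*p - 5) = p*(p - 4)*(p + 1)*(p - 5)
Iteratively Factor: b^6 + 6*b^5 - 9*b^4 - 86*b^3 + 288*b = (b + 4)*(b^5 + 2*b^4 - 17*b^3 - 18*b^2 + 72*b) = (b + 4)^2*(b^4 - 2*b^3 - 9*b^2 + 18*b) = b*(b + 4)^2*(b^3 - 2*b^2 - 9*b + 18) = b*(b - 3)*(b + 4)^2*(b^2 + b - 6) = b*(b - 3)*(b - 2)*(b + 4)^2*(b + 3)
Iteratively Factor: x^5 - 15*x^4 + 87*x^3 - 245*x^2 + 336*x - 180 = (x - 3)*(x^4 - 12*x^3 + 51*x^2 - 92*x + 60) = (x - 3)^2*(x^3 - 9*x^2 + 24*x - 20) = (x - 3)^2*(x - 2)*(x^2 - 7*x + 10) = (x - 3)^2*(x - 2)^2*(x - 5)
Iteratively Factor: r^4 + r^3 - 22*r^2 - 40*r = (r + 2)*(r^3 - r^2 - 20*r) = (r + 2)*(r + 4)*(r^2 - 5*r) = r*(r + 2)*(r + 4)*(r - 5)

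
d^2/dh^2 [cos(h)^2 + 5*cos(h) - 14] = -5*cos(h) - 2*cos(2*h)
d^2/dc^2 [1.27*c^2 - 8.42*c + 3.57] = 2.54000000000000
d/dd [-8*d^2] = -16*d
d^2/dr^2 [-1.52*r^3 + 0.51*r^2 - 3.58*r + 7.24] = 1.02 - 9.12*r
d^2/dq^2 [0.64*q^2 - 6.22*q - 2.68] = 1.28000000000000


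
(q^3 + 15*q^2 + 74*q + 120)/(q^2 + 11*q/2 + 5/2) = 2*(q^2 + 10*q + 24)/(2*q + 1)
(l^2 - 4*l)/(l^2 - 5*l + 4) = l/(l - 1)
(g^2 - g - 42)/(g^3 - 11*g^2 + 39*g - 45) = (g^2 - g - 42)/(g^3 - 11*g^2 + 39*g - 45)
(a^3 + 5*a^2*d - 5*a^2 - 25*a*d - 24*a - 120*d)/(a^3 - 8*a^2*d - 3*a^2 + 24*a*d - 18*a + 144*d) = (a^2 + 5*a*d - 8*a - 40*d)/(a^2 - 8*a*d - 6*a + 48*d)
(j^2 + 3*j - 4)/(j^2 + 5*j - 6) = (j + 4)/(j + 6)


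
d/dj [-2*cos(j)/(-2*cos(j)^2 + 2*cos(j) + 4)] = (cos(j)^2 + 2)*sin(j)/(sin(j)^2 + cos(j) + 1)^2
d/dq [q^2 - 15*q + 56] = 2*q - 15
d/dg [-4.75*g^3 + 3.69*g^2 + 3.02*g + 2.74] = -14.25*g^2 + 7.38*g + 3.02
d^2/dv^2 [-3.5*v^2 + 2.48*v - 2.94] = -7.00000000000000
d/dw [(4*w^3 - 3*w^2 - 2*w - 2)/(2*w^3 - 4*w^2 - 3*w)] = (-10*w^4 - 16*w^3 + 13*w^2 - 16*w - 6)/(w^2*(4*w^4 - 16*w^3 + 4*w^2 + 24*w + 9))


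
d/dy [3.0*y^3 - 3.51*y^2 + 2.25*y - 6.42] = 9.0*y^2 - 7.02*y + 2.25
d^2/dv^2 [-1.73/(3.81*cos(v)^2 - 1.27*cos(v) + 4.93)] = (100.451412*(1 - cos(v)^2)^2 - 25.112853*cos(v)^3 - 76.9644130000001*cos(v)^2 + 61.057409*cos(v) - 41.041828)/(3.81*cos(v)^2 - 1.27*cos(v) + 4.93)^3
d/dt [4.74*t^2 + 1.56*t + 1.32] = 9.48*t + 1.56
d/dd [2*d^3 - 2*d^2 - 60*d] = 6*d^2 - 4*d - 60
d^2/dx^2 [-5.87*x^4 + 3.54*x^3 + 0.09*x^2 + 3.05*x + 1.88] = -70.44*x^2 + 21.24*x + 0.18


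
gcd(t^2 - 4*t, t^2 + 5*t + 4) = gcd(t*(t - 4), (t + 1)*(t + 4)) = 1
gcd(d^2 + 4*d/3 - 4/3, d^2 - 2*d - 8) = d + 2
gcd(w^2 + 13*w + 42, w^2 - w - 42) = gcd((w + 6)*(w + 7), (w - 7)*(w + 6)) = w + 6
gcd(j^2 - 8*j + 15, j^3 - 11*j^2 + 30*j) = j - 5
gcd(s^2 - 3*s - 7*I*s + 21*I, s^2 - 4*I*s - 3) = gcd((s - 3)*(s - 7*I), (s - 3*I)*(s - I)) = 1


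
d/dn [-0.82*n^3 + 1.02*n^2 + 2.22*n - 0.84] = -2.46*n^2 + 2.04*n + 2.22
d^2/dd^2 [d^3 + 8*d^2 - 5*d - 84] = 6*d + 16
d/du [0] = 0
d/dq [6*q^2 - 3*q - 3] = 12*q - 3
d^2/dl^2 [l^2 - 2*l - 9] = 2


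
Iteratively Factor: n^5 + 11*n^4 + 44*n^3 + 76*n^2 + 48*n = (n + 4)*(n^4 + 7*n^3 + 16*n^2 + 12*n) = n*(n + 4)*(n^3 + 7*n^2 + 16*n + 12) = n*(n + 2)*(n + 4)*(n^2 + 5*n + 6) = n*(n + 2)*(n + 3)*(n + 4)*(n + 2)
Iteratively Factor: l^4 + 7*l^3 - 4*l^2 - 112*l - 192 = (l + 3)*(l^3 + 4*l^2 - 16*l - 64) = (l - 4)*(l + 3)*(l^2 + 8*l + 16) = (l - 4)*(l + 3)*(l + 4)*(l + 4)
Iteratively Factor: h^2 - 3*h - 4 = (h + 1)*(h - 4)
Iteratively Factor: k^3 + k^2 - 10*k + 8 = (k - 2)*(k^2 + 3*k - 4) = (k - 2)*(k + 4)*(k - 1)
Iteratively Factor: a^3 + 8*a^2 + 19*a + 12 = (a + 1)*(a^2 + 7*a + 12) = (a + 1)*(a + 3)*(a + 4)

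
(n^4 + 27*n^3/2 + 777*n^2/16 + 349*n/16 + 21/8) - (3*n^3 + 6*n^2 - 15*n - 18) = n^4 + 21*n^3/2 + 681*n^2/16 + 589*n/16 + 165/8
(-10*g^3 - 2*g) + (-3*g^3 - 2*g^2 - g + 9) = -13*g^3 - 2*g^2 - 3*g + 9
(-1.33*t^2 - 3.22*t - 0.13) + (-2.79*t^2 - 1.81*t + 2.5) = -4.12*t^2 - 5.03*t + 2.37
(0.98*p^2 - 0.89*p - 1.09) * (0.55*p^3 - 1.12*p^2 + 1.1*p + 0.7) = 0.539*p^5 - 1.5871*p^4 + 1.4753*p^3 + 0.9278*p^2 - 1.822*p - 0.763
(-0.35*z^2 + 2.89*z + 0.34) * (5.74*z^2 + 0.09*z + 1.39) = -2.009*z^4 + 16.5571*z^3 + 1.7252*z^2 + 4.0477*z + 0.4726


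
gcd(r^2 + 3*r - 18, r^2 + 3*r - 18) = r^2 + 3*r - 18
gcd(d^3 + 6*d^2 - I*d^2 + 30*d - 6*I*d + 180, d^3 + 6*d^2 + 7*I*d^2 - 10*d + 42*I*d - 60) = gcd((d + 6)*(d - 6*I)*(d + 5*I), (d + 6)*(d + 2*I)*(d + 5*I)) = d^2 + d*(6 + 5*I) + 30*I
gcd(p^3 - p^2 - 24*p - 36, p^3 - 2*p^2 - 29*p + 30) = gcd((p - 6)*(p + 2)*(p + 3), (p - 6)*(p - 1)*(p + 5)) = p - 6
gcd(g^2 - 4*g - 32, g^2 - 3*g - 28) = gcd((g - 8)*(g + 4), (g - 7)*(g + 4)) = g + 4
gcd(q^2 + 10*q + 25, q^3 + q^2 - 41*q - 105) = q + 5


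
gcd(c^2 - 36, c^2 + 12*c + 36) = c + 6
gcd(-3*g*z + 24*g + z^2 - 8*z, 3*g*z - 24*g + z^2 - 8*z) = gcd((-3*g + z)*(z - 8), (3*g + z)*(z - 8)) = z - 8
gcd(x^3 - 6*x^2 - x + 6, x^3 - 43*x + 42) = x^2 - 7*x + 6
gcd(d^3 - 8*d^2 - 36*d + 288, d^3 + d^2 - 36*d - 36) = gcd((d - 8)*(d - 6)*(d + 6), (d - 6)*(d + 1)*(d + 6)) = d^2 - 36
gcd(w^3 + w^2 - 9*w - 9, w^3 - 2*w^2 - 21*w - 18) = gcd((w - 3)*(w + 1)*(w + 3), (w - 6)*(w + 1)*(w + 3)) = w^2 + 4*w + 3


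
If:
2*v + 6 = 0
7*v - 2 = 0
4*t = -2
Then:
No Solution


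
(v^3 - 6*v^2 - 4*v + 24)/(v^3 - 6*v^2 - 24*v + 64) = (v^2 - 4*v - 12)/(v^2 - 4*v - 32)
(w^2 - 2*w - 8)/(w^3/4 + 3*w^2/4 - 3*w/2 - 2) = 4*(w^2 - 2*w - 8)/(w^3 + 3*w^2 - 6*w - 8)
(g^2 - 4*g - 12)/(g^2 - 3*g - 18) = (g + 2)/(g + 3)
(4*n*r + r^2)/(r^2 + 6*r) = (4*n + r)/(r + 6)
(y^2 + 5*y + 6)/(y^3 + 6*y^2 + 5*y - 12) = (y + 2)/(y^2 + 3*y - 4)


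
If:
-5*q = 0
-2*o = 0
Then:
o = 0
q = 0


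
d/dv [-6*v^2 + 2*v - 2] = 2 - 12*v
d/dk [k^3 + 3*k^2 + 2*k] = 3*k^2 + 6*k + 2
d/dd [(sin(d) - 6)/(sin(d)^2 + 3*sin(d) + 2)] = (12*sin(d) + cos(d)^2 + 19)*cos(d)/(sin(d)^2 + 3*sin(d) + 2)^2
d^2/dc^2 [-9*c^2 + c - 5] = -18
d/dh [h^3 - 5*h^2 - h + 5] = 3*h^2 - 10*h - 1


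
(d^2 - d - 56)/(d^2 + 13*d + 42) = (d - 8)/(d + 6)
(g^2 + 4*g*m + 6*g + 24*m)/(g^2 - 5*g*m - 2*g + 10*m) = (g^2 + 4*g*m + 6*g + 24*m)/(g^2 - 5*g*m - 2*g + 10*m)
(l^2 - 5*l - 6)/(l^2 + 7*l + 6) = (l - 6)/(l + 6)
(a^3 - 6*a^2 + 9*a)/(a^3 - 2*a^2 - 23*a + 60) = a*(a - 3)/(a^2 + a - 20)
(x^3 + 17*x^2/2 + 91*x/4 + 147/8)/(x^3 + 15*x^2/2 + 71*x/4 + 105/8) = (2*x + 7)/(2*x + 5)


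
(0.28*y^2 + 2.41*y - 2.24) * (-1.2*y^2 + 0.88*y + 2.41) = -0.336*y^4 - 2.6456*y^3 + 5.4836*y^2 + 3.8369*y - 5.3984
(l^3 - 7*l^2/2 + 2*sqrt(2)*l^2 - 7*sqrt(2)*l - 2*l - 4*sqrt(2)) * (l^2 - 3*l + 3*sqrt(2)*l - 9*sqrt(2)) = l^5 - 13*l^4/2 + 5*sqrt(2)*l^4 - 65*sqrt(2)*l^3/2 + 41*l^3/2 - 72*l^2 + 85*sqrt(2)*l^2/2 + 30*sqrt(2)*l + 102*l + 72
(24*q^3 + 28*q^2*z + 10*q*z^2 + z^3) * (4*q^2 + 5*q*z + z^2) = 96*q^5 + 232*q^4*z + 204*q^3*z^2 + 82*q^2*z^3 + 15*q*z^4 + z^5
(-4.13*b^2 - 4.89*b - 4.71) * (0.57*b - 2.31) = -2.3541*b^3 + 6.753*b^2 + 8.6112*b + 10.8801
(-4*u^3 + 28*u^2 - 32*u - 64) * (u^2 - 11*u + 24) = -4*u^5 + 72*u^4 - 436*u^3 + 960*u^2 - 64*u - 1536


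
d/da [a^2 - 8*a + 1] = 2*a - 8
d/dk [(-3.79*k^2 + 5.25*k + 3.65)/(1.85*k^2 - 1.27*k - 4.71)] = (-4.8992*k^2 + 22.1968*k - 20.092)/(3.4225*k^4 - 4.699*k^3 - 15.8141*k^2 + 11.9634*k + 22.1841)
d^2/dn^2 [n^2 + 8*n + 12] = 2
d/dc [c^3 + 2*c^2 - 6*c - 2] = 3*c^2 + 4*c - 6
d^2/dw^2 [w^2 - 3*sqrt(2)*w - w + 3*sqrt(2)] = 2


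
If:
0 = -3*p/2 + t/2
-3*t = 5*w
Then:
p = -5*w/9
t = -5*w/3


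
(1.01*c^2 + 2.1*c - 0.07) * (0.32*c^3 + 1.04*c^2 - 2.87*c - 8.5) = 0.3232*c^5 + 1.7224*c^4 - 0.7371*c^3 - 14.6848*c^2 - 17.6491*c + 0.595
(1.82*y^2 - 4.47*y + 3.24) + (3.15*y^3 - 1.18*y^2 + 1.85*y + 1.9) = 3.15*y^3 + 0.64*y^2 - 2.62*y + 5.14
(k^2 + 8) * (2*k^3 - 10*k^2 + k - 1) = 2*k^5 - 10*k^4 + 17*k^3 - 81*k^2 + 8*k - 8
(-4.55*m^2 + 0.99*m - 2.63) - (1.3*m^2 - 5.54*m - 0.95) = -5.85*m^2 + 6.53*m - 1.68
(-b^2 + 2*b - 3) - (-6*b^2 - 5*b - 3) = 5*b^2 + 7*b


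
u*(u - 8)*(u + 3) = u^3 - 5*u^2 - 24*u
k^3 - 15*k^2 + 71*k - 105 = (k - 7)*(k - 5)*(k - 3)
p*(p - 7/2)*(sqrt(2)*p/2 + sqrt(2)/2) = sqrt(2)*p^3/2 - 5*sqrt(2)*p^2/4 - 7*sqrt(2)*p/4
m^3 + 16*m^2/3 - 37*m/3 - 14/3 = (m - 2)*(m + 1/3)*(m + 7)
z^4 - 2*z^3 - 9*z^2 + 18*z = z*(z - 3)*(z - 2)*(z + 3)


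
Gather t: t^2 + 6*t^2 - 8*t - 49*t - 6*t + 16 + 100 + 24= 7*t^2 - 63*t + 140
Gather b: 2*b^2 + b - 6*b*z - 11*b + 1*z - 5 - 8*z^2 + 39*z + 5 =2*b^2 + b*(-6*z - 10) - 8*z^2 + 40*z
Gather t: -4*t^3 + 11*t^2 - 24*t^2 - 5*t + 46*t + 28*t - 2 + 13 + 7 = -4*t^3 - 13*t^2 + 69*t + 18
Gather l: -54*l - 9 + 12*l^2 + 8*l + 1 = 12*l^2 - 46*l - 8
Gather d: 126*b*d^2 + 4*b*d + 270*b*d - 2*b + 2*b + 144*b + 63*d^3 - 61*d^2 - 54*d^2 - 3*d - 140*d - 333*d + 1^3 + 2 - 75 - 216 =144*b + 63*d^3 + d^2*(126*b - 115) + d*(274*b - 476) - 288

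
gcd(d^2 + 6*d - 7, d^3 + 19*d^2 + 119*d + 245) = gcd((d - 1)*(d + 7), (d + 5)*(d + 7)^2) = d + 7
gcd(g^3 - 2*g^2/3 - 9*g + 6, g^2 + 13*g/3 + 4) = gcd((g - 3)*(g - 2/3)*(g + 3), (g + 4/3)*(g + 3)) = g + 3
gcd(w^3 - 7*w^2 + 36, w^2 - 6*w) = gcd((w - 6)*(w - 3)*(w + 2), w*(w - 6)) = w - 6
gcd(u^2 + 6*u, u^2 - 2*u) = u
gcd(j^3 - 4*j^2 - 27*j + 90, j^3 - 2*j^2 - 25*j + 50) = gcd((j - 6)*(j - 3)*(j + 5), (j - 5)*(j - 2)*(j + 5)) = j + 5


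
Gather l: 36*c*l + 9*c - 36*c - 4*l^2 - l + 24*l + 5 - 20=-27*c - 4*l^2 + l*(36*c + 23) - 15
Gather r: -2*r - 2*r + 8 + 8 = 16 - 4*r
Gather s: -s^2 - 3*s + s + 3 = -s^2 - 2*s + 3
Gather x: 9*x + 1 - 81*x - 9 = -72*x - 8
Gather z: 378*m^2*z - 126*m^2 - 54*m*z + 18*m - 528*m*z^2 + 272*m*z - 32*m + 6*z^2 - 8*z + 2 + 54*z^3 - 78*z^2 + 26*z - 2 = -126*m^2 - 14*m + 54*z^3 + z^2*(-528*m - 72) + z*(378*m^2 + 218*m + 18)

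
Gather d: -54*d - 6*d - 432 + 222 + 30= -60*d - 180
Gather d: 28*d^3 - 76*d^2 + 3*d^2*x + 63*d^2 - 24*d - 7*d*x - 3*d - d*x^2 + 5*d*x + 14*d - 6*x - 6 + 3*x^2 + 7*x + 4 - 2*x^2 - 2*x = 28*d^3 + d^2*(3*x - 13) + d*(-x^2 - 2*x - 13) + x^2 - x - 2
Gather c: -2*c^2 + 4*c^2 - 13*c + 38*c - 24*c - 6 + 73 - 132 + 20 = 2*c^2 + c - 45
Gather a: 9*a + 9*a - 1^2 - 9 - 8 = 18*a - 18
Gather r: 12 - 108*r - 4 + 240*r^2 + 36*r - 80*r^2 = 160*r^2 - 72*r + 8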